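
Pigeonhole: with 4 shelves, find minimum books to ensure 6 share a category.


Pigeonhole: to guarantee k in one of n categories, need (k-1)×n + 1.
k = 6, n = 4
Minimum = (6-1) × 4 + 1 = 5 × 4 + 1

21


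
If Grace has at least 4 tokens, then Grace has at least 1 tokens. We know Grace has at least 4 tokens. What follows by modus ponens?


Modus ponens: P → Q, P ⊢ Q
P: Grace has at least 4 tokens
Q: Grace has at least 1 tokens
We have P → Q and P is true.
By modus ponens, Q must be true.

Grace has at least 1 tokens


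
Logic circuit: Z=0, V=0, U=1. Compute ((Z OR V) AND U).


Z OR V = 0|0 = 0
0 AND 1 = 0

0


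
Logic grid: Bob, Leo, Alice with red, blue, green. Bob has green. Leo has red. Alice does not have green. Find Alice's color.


From clues:
  Bob → green
  Leo → red
By elimination, Alice gets the remaining.

blue


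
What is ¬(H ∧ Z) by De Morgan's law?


De Morgan's law: ¬(P ∧ Q) ≡ ¬P ∨ ¬Q
¬(H ∧ Z) = ¬H ∨ ¬Z

¬H ∨ ¬Z


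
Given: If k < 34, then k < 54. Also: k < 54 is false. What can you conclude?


Modus tollens: P → Q, ¬Q ⊢ ¬P
P: k < 34
Q: k < 54
We have P → Q and Q is false.
By modus tollens, P must be false.

It is not the case that k < 34


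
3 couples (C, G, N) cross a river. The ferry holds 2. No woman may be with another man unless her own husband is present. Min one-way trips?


Label couples C, G, N (H = husband, W = wife).
Counting alone: 6 people, the ferry carries 2 and someone must bring it back, so each round trip nets at most +1 on the far side until the last crossing → at least 9 trips. The jealousy constraint makes 9 impossible; the shortest valid schedule has 11:
1. WC+WG →  (far: WC,WG; near: HC,HG,HN,WN)
2. WC ←       (far: WG; near: HC,HG,HN,WC,WN)
3. WC+WN →  (far: WC,WG,WN; near: HC,HG,HN)
4. WC ←       (far: WG,WN; near: HC,HG,HN,WC)
5. HG+HN →  (far: HG,WG,HN,WN; near: HC,WC)
6. HG+WG ←  (far: HN,WN; near: HC,WC,HG,WG)
7. HC+HG →  (far: HC,HG,HN,WN; near: WC,WG)
8. WN ←       (far: HC,HG,HN; near: WC,WG,WN)
9. WC+WG →  (far: HC,WC,HG,WG,HN; near: WN)
10. HN ←      (far: HC,WC,HG,WG; near: HN,WN)
11. HN+WN → (far: all six; near: empty)
In every state each wife is either with her husband or with no other man.
Minimum trips = 11

11


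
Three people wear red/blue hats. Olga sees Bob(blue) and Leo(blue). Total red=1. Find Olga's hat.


Total red = 1, seen red = 0
Own red = 1 - 0 = 1
Olga's hat is red.

red


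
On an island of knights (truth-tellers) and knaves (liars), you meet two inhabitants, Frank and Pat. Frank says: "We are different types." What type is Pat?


Frank says: "We are different types."
Case 1: Frank is a Knight (truth-teller)
  Statement is true → they ARE different → Pat is a Knave
Case 2: Frank is a Knave (liar)
  Statement is false → they are NOT different → Pat is a Knave
In both cases, Pat is a Knave.

Knave


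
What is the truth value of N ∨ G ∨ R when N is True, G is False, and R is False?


N = True, G = False, R = False
Step 1: N ∨ G = True OR False = True
Step 2: True ∨ R = True OR False = True
OR is true when at least one operand is true.

True


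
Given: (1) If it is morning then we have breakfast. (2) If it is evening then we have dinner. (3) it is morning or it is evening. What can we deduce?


Constructive dilemma: (P → Q) ∧ (R → S), P ∨ R ⊢ Q ∨ S
Premise 1: it is morning → we have breakfast
Premise 2: it is evening → we have dinner
Premise 3: it is morning ∨ it is evening
Case 1: Assuming it is morning, then by Premise 1, we have breakfast.
Case 2: Assuming it is evening, then by Premise 2, we have dinner.
Since one of it is morning or it is evening must hold, we get we have breakfast or we have dinner.

We have breakfast or we have dinner.


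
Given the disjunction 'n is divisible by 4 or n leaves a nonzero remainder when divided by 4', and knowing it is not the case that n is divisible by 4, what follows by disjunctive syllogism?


Disjunctive syllogism: P ∨ Q, ¬P ⊢ Q
Disjunction: n is divisible by 4 ∨ n leaves a nonzero remainder when divided by 4
We know it is not the case that n is divisible by 4.
By disjunctive syllogism, the other disjunct must be true.

n leaves a nonzero remainder when divided by 4


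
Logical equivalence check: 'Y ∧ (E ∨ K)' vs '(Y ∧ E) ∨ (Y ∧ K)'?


Expression 1: Y ∧ (E ∨ K)
Expression 2: (Y ∧ E) ∨ (Y ∧ K)
Truth table (Y E K | Expr1 Expr2):
  T T T |   T     T
  T T F |   T     T
  T F T |   T     T
  T F F |   F     F
  F T T |   F     F
  F T F |   F     F
  F F T |   F     F
  F F F |   F     F
All 8 rows agree, so the expressions are logically equivalent.

Yes


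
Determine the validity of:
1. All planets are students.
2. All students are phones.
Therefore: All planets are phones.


Premise 1: All planets are students.
Premise 2: All students are phones.
Conclusion: All planets are phones.
Barbara syllogism (AAA-1): All A are B, All B are C → All A are C.
Middle term (students) distributed in premise 2.

Valid


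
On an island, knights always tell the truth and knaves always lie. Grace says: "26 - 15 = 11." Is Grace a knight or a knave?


Statement: "26 - 15 = 11."
Actual: 26 - 15 = 11
Claimed: 11
Statement is TRUE → Grace tells the truth → Knight

Knight


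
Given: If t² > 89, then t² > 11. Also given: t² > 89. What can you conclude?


Modus ponens: P → Q, P ⊢ Q
P: t² > 89
Q: t² > 11
We have P → Q and P is true.
By modus ponens, Q must be true.

t² > 11


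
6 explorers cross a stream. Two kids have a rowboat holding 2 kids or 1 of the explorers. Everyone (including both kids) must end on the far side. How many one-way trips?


Per crossing of one of the explorers: kids→, one←, one of the explorers→, one← = 4 trips
6 × 4 = 24, + 1 final kids→ = 25
Minimum trips = 25

25


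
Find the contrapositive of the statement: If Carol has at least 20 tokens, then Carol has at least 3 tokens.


Original: If Carol has at least 20 tokens, then Carol has at least 3 tokens
Contrapositive: If ¬Q, then ¬P
Negate Q: not (Carol has at least 3 tokens)
Negate P: not (Carol has at least 20 tokens)

If not (Carol has at least 3 tokens), then not (Carol has at least 20 tokens).


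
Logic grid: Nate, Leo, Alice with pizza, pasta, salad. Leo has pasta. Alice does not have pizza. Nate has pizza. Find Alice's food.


From clues:
  Leo → pasta
  Nate → pizza
By elimination, Alice gets the remaining.

salad


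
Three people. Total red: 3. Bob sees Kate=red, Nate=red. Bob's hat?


Total red = 3, seen red = 2
Own red = 3 - 2 = 1
Bob's hat is red.

red


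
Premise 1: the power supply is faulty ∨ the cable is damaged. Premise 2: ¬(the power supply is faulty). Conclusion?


Disjunctive syllogism: P ∨ Q, ¬P ⊢ Q
Disjunction: the power supply is faulty ∨ the cable is damaged
We know it is not the case that the power supply is faulty.
By disjunctive syllogism, the other disjunct must be true.

The cable is damaged


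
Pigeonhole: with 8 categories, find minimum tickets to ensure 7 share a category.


Pigeonhole: to guarantee k in one of n categories, need (k-1)×n + 1.
k = 7, n = 8
Minimum = (7-1) × 8 + 1 = 6 × 8 + 1

49


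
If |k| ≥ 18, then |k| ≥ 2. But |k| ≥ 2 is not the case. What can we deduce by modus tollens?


Modus tollens: P → Q, ¬Q ⊢ ¬P
P: |k| ≥ 18
Q: |k| ≥ 2
We have P → Q and Q is false.
By modus tollens, P must be false.

It is not the case that |k| ≥ 18


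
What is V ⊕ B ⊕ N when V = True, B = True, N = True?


V = True, B = True, N = True
Step 1: V ⊕ B = True XOR True = False
Step 2: False ⊕ N = False XOR True = True
XOR is true when an odd number of operands are true.

True


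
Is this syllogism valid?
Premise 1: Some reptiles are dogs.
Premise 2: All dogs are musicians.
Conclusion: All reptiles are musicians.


Premise 1: Some reptiles are dogs.
Premise 2: All dogs are musicians.
Conclusion: All reptiles are musicians.
Fallacy: illicit minor. The minor term (reptiles) is distributed in the conclusion ('All reptiles ...') but undistributed in its premise ('Some reptiles are dogs' doesn't cover all reptiles).
Only 'Some reptiles are musicians' follows, not 'All'.

Invalid


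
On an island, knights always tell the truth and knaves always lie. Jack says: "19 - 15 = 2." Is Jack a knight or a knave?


Statement: "19 - 15 = 2."
Actual: 19 - 15 = 4
Claimed: 2
Statement is FALSE → Jack lies → Knave

Knave


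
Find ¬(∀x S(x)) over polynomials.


Original: ∀x S(x)
Rule: ¬∀→∃, ¬∃→∀, negate predicate.
Negation: ∃x ¬S(x)

∃x ¬S(x)


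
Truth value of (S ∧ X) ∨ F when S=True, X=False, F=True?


S = True, X = False, F = True
Expression: (S ∧ X) ∨ F
Step 1: S ∧ X = True AND False = False
Step 2: (False) ∨ F = False OR True = True

True


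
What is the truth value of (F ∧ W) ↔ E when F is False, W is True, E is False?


F = False, W = True, E = False
Step 1: F ∧ W = False AND True = False
Step 2: (False) ↔ E: true when both sides have same truth value.
Result: False ↔ False = True

True


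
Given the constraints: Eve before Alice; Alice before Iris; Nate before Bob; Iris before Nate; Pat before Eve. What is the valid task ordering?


Constraints: Eve before Alice; Alice before Iris; Nate before Bob; Iris before Nate; Pat before Eve
Method: repeatedly schedule the remaining task that has no remaining task required before it.
  Step 1: remaining {Nate, Pat, Iris, Eve, Bob, Alice}; every task except Pat still has a predecessor pending → schedule Pat.
  Step 2: remaining {Nate, Iris, Eve, Bob, Alice}; every task except Eve still has a predecessor pending → schedule Eve.
  Step 3: remaining {Nate, Iris, Bob, Alice}; every task except Alice still has a predecessor pending → schedule Alice.
  Step 4: remaining {Nate, Iris, Bob}; every task except Iris still has a predecessor pending → schedule Iris.
  Step 5: remaining {Nate, Bob}; every task except Nate still has a predecessor pending → schedule Nate.
  Step 6: only Bob remains → schedule Bob.
Resulting order:

Pat → Eve → Alice → Iris → Nate → Bob


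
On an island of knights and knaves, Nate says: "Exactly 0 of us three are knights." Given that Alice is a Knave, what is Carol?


Nate claims exactly 0 knights among Nate, Alice, Carol.
Given: Alice is a Knave.

Case 1: Nate is a Knight (tells truth)
  Then exactly 0 of the three are knights.
  Counting Nate, Alice: 1 knight(s) so far. Need -1 more → impossible.
Case 2: Nate is a Knave (lies)
  Then the count is NOT 0.
  If Carol = Knave, count = 0 = 0 → claim would be true, contradicts lie.
  If Carol = Knight, count = 1 ≠ 0 → lie confirmed ✓

Carol is a Knight.

Knight


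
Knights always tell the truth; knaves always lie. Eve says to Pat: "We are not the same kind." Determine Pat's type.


Eve says: "We are not the same kind."
Case 1: Eve is a Knight (truth-teller)
  Statement is true → they ARE different → Pat is a Knave
Case 2: Eve is a Knave (liar)
  Statement is false → they are NOT different → Pat is a Knave
In both cases, Pat is a Knave.

Knave


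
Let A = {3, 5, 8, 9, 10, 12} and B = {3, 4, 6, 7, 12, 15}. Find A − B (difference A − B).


A = {3, 5, 8, 9, 10, 12}
B = {3, 4, 6, 7, 12, 15}
Operation: difference A − B
In A but not B: 5, 8, 9, 10

{5, 8, 9, 10}


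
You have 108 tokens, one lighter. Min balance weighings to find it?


Each weighing has 3 outcomes (left heavy / balance / right heavy), so k weighings distinguish at most 3^k cases; splitting into three near-equal groups achieves this.
Need 3^k ≥ 108: 3^4 = 81 < 108 ≤ 3^5 = 243
k = ⌈log₃(108)⌉ = 5

5


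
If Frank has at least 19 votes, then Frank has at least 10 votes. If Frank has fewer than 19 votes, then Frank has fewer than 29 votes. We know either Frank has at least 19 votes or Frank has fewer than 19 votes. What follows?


Constructive dilemma: (P → Q) ∧ (R → S), P ∨ R ⊢ Q ∨ S
Premise 1: Frank has at least 19 votes → Frank has at least 10 votes
Premise 2: Frank has fewer than 19 votes → Frank has fewer than 29 votes
Premise 3: Frank has at least 19 votes ∨ Frank has fewer than 19 votes
Case 1: Assuming Frank has at least 19 votes, then by Premise 1, Frank has at least 10 votes.
Case 2: Assuming Frank has fewer than 19 votes, then by Premise 2, Frank has fewer than 29 votes.
Since one of Frank has at least 19 votes or Frank has fewer than 19 votes must hold, we get Frank has at least 10 votes or Frank has fewer than 29 votes.

Frank has at least 10 votes or Frank has fewer than 29 votes.


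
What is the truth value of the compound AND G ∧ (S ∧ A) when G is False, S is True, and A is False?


G = False, S = True, A = False
Step 1: S ∧ A = True AND False = False
Step 2: G ∧ False = False AND False = False
AND is true only when ALL operands are true.

False


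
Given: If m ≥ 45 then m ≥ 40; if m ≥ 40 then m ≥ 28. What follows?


Hypothetical syllogism: P → Q, Q → R ⊢ P → R
Premise 1: m ≥ 45 → m ≥ 40
Premise 2: m ≥ 40 → m ≥ 28
Chain the implications: the middle term (m ≥ 40) links the two.
Conclusion: If m ≥ 45, then m ≥ 28.

If m ≥ 45, then m ≥ 28.


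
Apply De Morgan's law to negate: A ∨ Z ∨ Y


De Morgan's law: ¬(P ∨ Q ∨ R) ≡ ¬P ∧ ¬Q ∧ ¬R
¬(A ∨ Z ∨ Y) = ¬A ∧ ¬Z ∧ ¬Y

¬A ∧ ¬Z ∧ ¬Y


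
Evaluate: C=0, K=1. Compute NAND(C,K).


C AND K = 0
NOT(0) = 1

1


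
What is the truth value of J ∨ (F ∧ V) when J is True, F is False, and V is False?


J = True, F = False, V = False
Step 1: F ∧ V = False AND False = False
Step 2: J ∨ False = True OR False = True
AND evaluated first (higher precedence); then OR applied.

True


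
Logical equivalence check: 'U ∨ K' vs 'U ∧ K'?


Expression 1: U ∨ K
Expression 2: U ∧ K
Truth table (U K | Expr1 Expr2):
  T T |   T     T
  T F |   T     F   ← differ
  F T |   T     F   ← differ
  F F |   F     F
Counterexample: U=T, K=F gives Expr1 = T but Expr2 = F, so the expressions are NOT logically equivalent.

No


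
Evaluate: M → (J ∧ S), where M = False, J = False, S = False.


M = False, J = False, S = False
Step 1: J ∧ S = False AND False = False
Step 2: M → (False): false only when M=True and consequent=False.
Result: True

True


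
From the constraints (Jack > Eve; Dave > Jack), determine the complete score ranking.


Constraints: Jack > Eve; Dave > Jack
Method: at each step, the next-highest is the one remaining person who never appears on the smaller side of a constraint between remaining people.
  Step 1: remaining {Dave, Eve, Jack}; on the smaller side: {Eve, Jack} → Dave is next (Dave > Jack).
  Step 2: remaining {Eve, Jack}; on the smaller side: {Eve} → Jack is next (Jack > Eve).
  Step 3: only Eve remains → lowest.
Final ranking (highest to lowest):

Dave > Jack > Eve


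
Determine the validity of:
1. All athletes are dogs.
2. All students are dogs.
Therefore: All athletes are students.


Premise 1: All athletes are dogs.
Premise 2: All students are dogs.
Conclusion: All athletes are students.
Fallacy: undistributed middle. dogs is predicate in both.
Counterexample: athletes and students could be disjoint subsets of dogs.

Invalid


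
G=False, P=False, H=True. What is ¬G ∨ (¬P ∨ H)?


G = False, P = False, H = True
Expression: ¬G ∨ (¬P ∨ H)
Step 1: ¬P = NOT False = True
Step 2: ¬P ∨ H = True OR True = True
Step 3: ¬G = NOT False = True
Step 4: (True) ∨ (True) = True OR True = True

True


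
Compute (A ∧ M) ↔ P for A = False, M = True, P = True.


A = False, M = True, P = True
Step 1: A ∧ M = False AND True = False
Step 2: (False) ↔ P: true when both sides have same truth value.
Result: False ↔ True = False

False


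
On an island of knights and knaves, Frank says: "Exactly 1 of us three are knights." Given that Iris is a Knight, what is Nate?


Frank claims exactly 1 knights among Frank, Iris, Nate.
Given: Iris is a Knight.

Case 1: Frank is a Knight (tells truth)
  Then exactly 1 of the three are knights.
  Counting Frank, Iris: 2 knight(s) so far. Need -1 more → impossible.
Case 2: Frank is a Knave (lies)
  Then the count is NOT 1.
  If Nate = Knave, count = 1 = 1 → claim would be true, contradicts lie.
  If Nate = Knight, count = 2 ≠ 1 → lie confirmed ✓

Nate is a Knight.

Knight


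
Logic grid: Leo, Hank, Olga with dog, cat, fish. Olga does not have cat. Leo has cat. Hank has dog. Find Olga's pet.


From clues:
  Leo → cat
  Hank → dog
By elimination, Olga gets the remaining.

fish


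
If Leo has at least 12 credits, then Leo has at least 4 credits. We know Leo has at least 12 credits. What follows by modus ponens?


Modus ponens: P → Q, P ⊢ Q
P: Leo has at least 12 credits
Q: Leo has at least 4 credits
We have P → Q and P is true.
By modus ponens, Q must be true.

Leo has at least 4 credits


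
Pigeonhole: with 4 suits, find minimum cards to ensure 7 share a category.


Pigeonhole: to guarantee k in one of n categories, need (k-1)×n + 1.
k = 7, n = 4
Minimum = (7-1) × 4 + 1 = 6 × 4 + 1

25


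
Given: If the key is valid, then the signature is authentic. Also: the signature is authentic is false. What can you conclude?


Modus tollens: P → Q, ¬Q ⊢ ¬P
P: the key is valid
Q: the signature is authentic
We have P → Q and Q is false.
By modus tollens, P must be false.

It is not the case that the key is valid


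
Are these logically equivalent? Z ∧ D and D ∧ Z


Expression 1: Z ∧ D
Expression 2: D ∧ Z
Truth table (Z D | Expr1 Expr2):
  T T |   T     T
  T F |   F     F
  F T |   F     F
  F F |   F     F
All 4 rows agree, so the expressions are logically equivalent.

Yes


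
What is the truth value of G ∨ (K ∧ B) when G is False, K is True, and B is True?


G = False, K = True, B = True
Step 1: K ∧ B = True AND True = True
Step 2: G ∨ True = False OR True = True
AND evaluated first (higher precedence); then OR applied.

True


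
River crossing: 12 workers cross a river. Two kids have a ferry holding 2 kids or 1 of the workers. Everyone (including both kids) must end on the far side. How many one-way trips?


Per crossing of one of the workers: kids→, one←, one of the workers→, one← = 4 trips
12 × 4 = 48, + 1 final kids→ = 49
Minimum trips = 49

49


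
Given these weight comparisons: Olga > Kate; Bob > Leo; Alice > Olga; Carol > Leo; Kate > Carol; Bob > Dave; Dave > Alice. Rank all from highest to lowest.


Constraints: Olga > Kate; Bob > Leo; Alice > Olga; Carol > Leo; Kate > Carol; Bob > Dave; Dave > Alice
Method: at each step, the next-highest is the one remaining person who never appears on the smaller side of a constraint between remaining people.
  Step 1: remaining {Leo, Kate, Bob, Alice, Olga, Dave, Carol}; on the smaller side: {Leo, Kate, Alice, Olga, Dave, Carol} → Bob is next (Bob > Leo; Bob > Dave).
  Step 2: remaining {Leo, Kate, Alice, Olga, Dave, Carol}; on the smaller side: {Leo, Kate, Alice, Olga, Carol} → Dave is next (Dave > Alice).
  Step 3: remaining {Leo, Kate, Alice, Olga, Carol}; on the smaller side: {Leo, Kate, Olga, Carol} → Alice is next (Alice > Olga).
  Step 4: remaining {Leo, Kate, Olga, Carol}; on the smaller side: {Leo, Kate, Carol} → Olga is next (Olga > Kate).
  Step 5: remaining {Leo, Kate, Carol}; on the smaller side: {Leo, Carol} → Kate is next (Kate > Carol).
  Step 6: remaining {Leo, Carol}; on the smaller side: {Leo} → Carol is next (Carol > Leo).
  Step 7: only Leo remains → lowest.
Final ranking (highest to lowest):

Bob > Dave > Alice > Olga > Kate > Carol > Leo


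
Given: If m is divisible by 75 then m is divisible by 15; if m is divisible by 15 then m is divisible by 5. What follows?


Hypothetical syllogism: P → Q, Q → R ⊢ P → R
Premise 1: m is divisible by 75 → m is divisible by 15
Premise 2: m is divisible by 15 → m is divisible by 5
Chain the implications: the middle term (m is divisible by 15) links the two.
Conclusion: If m is divisible by 75, then m is divisible by 5.

If m is divisible by 75, then m is divisible by 5.


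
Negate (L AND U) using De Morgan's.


De Morgan's law: ¬(P ∧ Q) ≡ ¬P ∨ ¬Q
¬(L ∧ U) = ¬L ∨ ¬U

¬L ∨ ¬U


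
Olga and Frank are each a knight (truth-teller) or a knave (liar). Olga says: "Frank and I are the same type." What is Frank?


Olga says: "Frank and I are the same type."
Case 1: Olga is a Knight (truth-teller)
  Statement is true → they ARE the same → Frank is also a Knight
Case 2: Olga is a Knave (liar)
  Statement is false → they are NOT the same → Frank is a Knight
In both cases, Frank is a Knight.

Knight


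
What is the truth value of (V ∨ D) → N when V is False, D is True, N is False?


V = False, D = True, N = False
Step 1: V ∨ D = False OR True = True
Step 2: (True) → N: false only when antecedent=True and N=False.
Result: False

False


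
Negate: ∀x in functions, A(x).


Original: ∀x A(x)
Rule: ¬∀→∃, ¬∃→∀, negate predicate.
Negation: ∃x ¬A(x)

∃x ¬A(x)


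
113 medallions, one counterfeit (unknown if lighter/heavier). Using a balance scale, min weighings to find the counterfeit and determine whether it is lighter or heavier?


Let n = 113. 226 possibilities (n medallions × lighter/heavier); each weighing has 3 outcomes.
Bound for k weighings: say the first weighing puts j medallions on each pan. If it tips, the 2j weighed medallions remain suspects (each with a known direction) and k-1 weighings give 3^(k-1) outcomes; 3^(k-1) is odd, so 2j ≤ 3^(k-1) - 1. If it balances, the n - 2j unweighed medallions remain with direction unknown: 2(n - 2j) ≤ 3^(k-1) - 1 by the same parity argument. Adding, n ≤ (3^(k-1) - 1) + (3^(k-1) - 1)/2 = (3^k - 3)/2, and the classical three-group strategy achieves this (3 medallions in 2 weighings, 12 in 3, 39 in 4, 120 in 5).
So we need the smallest k with (3^k - 3)/2 ≥ 113.
k = 4: (3^4 - 3)/2 = 39 < 113 ✗
k = 5: (3^5 - 3)/2 = 120 ≥ 113 ✓

5


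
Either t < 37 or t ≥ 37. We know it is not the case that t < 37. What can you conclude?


Disjunctive syllogism: P ∨ Q, ¬P ⊢ Q
Disjunction: t < 37 ∨ t ≥ 37
We know it is not the case that t < 37.
By disjunctive syllogism, the other disjunct must be true.

t ≥ 37


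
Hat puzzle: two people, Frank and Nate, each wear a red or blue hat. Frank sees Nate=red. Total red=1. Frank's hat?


Total red = 1, Nate = red
Red accounted for: 1
Remaining for Frank: 0
Frank's hat is blue.

blue


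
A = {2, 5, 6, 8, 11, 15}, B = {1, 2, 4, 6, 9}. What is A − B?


A = {2, 5, 6, 8, 11, 15}
B = {1, 2, 4, 6, 9}
Operation: difference A − B
In A but not B: 5, 8, 11, 15

{5, 8, 11, 15}


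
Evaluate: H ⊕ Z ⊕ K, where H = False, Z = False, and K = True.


H = False, Z = False, K = True
Step 1: H ⊕ Z = False XOR False = False
Step 2: False ⊕ K = False XOR True = True
XOR is true when an odd number of operands are true.

True


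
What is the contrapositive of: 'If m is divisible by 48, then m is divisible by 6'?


Original: If m is divisible by 48, then m is divisible by 6
Contrapositive: If ¬Q, then ¬P
Negate Q: not (m is divisible by 6)
Negate P: not (m is divisible by 48)

If not (m is divisible by 6), then not (m is divisible by 48).


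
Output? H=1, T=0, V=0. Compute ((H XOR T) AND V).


H XOR T = 1^0 = 1
1 AND 0 = 0

0


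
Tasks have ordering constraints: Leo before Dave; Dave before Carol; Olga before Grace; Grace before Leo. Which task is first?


Constraints: Leo before Dave; Dave before Carol; Olga before Grace; Grace before Leo
The first task can have nothing scheduled before it, so it must never appear on the right of a 'before'.
Tasks appearing after some 'before': Dave, Carol, Grace, Leo.
The only task not in that list is Olga → it is first.

Olga


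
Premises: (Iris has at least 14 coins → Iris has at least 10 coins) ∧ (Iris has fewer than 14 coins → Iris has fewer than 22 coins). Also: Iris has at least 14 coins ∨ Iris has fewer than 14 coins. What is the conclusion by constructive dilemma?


Constructive dilemma: (P → Q) ∧ (R → S), P ∨ R ⊢ Q ∨ S
Premise 1: Iris has at least 14 coins → Iris has at least 10 coins
Premise 2: Iris has fewer than 14 coins → Iris has fewer than 22 coins
Premise 3: Iris has at least 14 coins ∨ Iris has fewer than 14 coins
Case 1: Assuming Iris has at least 14 coins, then by Premise 1, Iris has at least 10 coins.
Case 2: Assuming Iris has fewer than 14 coins, then by Premise 2, Iris has fewer than 22 coins.
Since one of Iris has at least 14 coins or Iris has fewer than 14 coins must hold, we get Iris has at least 10 coins or Iris has fewer than 22 coins.

Iris has at least 10 coins or Iris has fewer than 22 coins.


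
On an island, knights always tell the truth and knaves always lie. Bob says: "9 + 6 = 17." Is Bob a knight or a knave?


Statement: "9 + 6 = 17."
Actual: 9 + 6 = 15
Claimed: 17
Statement is FALSE → Bob lies → Knave

Knave


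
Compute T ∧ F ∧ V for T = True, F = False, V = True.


T = True, F = False, V = True
Step 1: T ∧ F = True AND False = False
Step 2: (False) ∧ V = (False) AND True = False
AND is true only when ALL operands are true.

False


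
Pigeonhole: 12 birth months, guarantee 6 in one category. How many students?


Pigeonhole: to guarantee k in one of n categories, need (k-1)×n + 1.
k = 6, n = 12
Minimum = (6-1) × 12 + 1 = 5 × 12 + 1

61


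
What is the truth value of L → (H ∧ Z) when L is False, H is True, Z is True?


L = False, H = True, Z = True
Step 1: H ∧ Z = True AND True = True
Step 2: L → (True): false only when L=True and consequent=False.
Result: True

True


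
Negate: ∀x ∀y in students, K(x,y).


Original: ∀x ∀y K(x,y)
Rule: ¬∀→∃, ¬∃→∀, negate predicate.
Negation: ∃x ∃y ¬K(x,y)

∃x ∃y ¬K(x,y)


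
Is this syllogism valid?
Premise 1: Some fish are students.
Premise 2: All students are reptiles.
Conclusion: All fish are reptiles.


Premise 1: Some fish are students.
Premise 2: All students are reptiles.
Conclusion: All fish are reptiles.
Fallacy: illicit minor. The minor term (fish) is distributed in the conclusion ('All fish ...') but undistributed in its premise ('Some fish are students' doesn't cover all fish).
Only 'Some fish are reptiles' follows, not 'All'.

Invalid


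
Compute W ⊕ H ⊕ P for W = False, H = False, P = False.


W = False, H = False, P = False
Step 1: W ⊕ H = False XOR False = False
Step 2: False ⊕ P = False XOR False = False
XOR is true when an odd number of operands are true.

False


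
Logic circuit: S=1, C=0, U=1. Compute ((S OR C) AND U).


S OR C = 1|0 = 1
1 AND 1 = 1

1


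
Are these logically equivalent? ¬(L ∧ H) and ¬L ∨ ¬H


Expression 1: ¬(L ∧ H)
Expression 2: ¬L ∨ ¬H
Truth table (L H | Expr1 Expr2):
  T T |   F     F
  T F |   T     T
  F T |   T     T
  F F |   T     T
All 4 rows agree, so the expressions are logically equivalent.

Yes


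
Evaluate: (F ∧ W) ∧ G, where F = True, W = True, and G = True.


F = True, W = True, G = True
Step 1: F ∧ W = True AND True = True
Step 2: True ∧ G = True AND True = True
AND is true only when ALL operands are true.

True


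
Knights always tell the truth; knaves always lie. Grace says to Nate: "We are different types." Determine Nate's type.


Grace says: "We are different types."
Case 1: Grace is a Knight (truth-teller)
  Statement is true → they ARE different → Nate is a Knave
Case 2: Grace is a Knave (liar)
  Statement is false → they are NOT different → Nate is a Knave
In both cases, Nate is a Knave.

Knave


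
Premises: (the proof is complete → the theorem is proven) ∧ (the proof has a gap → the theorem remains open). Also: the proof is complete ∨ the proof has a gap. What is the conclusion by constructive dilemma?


Constructive dilemma: (P → Q) ∧ (R → S), P ∨ R ⊢ Q ∨ S
Premise 1: the proof is complete → the theorem is proven
Premise 2: the proof has a gap → the theorem remains open
Premise 3: the proof is complete ∨ the proof has a gap
Case 1: Assuming the proof is complete, then by Premise 1, the theorem is proven.
Case 2: Assuming the proof has a gap, then by Premise 2, the theorem remains open.
Since one of the proof is complete or the proof has a gap must hold, we get the theorem is proven or the theorem remains open.

The theorem is proven or the theorem remains open.


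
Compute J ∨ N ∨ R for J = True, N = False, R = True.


J = True, N = False, R = True
Step 1: J ∨ N = True OR False = True
Step 2: True ∨ R = True OR True = True
OR is true when at least one operand is true.

True


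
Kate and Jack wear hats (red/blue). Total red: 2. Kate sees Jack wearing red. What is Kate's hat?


Total red = 2, Jack = red
Red accounted for: 1
Remaining for Kate: 1
Kate's hat is red.

red


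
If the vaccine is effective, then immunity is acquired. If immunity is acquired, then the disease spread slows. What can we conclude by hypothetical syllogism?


Hypothetical syllogism: P → Q, Q → R ⊢ P → R
Premise 1: the vaccine is effective → immunity is acquired
Premise 2: immunity is acquired → the disease spread slows
Chain the implications: the middle term (immunity is acquired) links the two.
Conclusion: If the vaccine is effective, then the disease spread slows.

If the vaccine is effective, then the disease spread slows.


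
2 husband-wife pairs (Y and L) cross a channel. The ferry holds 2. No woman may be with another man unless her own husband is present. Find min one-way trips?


Label couples Y and L.
1. WY+WL → (far: WY,WL; near: HY,HL)
2. WY ←   (far: WL; near: HY,HL,WY)
3. HY+HL → (far: HY,HL,WL; near: WY)
4. HY ←   (far: HL,WL; near: HY,WY)  — HY returns, since WY is alone on near bank
5. HY+WY → (far: all four; near: empty)
Every state respects the constraint.
Minimum trips = 5

5


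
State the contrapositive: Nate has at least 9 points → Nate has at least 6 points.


Original: If Nate has at least 9 points, then Nate has at least 6 points
Contrapositive: If ¬Q, then ¬P
Negate Q: not (Nate has at least 6 points)
Negate P: not (Nate has at least 9 points)

If not (Nate has at least 6 points), then not (Nate has at least 9 points).


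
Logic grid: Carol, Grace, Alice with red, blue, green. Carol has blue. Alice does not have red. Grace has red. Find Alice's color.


From clues:
  Grace → red
  Carol → blue
By elimination, Alice gets the remaining.

green


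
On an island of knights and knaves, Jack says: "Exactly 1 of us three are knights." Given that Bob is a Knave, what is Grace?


Jack claims exactly 1 knights among Jack, Bob, Grace.
Given: Bob is a Knave.

Case 1: Jack is a Knight (tells truth)
  Then exactly 1 of the three are knights.
  Counting Jack, Bob: 1 knight(s) so far. Need 0 more → Grace = Knave.
Case 2: Jack is a Knave (lies)
  Then the count is NOT 1.
  If Grace = Knight, count = 1 = 1 → claim would be true, contradicts lie.
  If Grace = Knave, count = 0 ≠ 1 → lie confirmed ✓

Grace is a Knave.

Knave


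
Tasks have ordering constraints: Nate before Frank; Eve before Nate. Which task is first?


Constraints: Nate before Frank; Eve before Nate
The first task can have nothing scheduled before it, so it must never appear on the right of a 'before'.
Tasks appearing after some 'before': Frank, Nate.
The only task not in that list is Eve → it is first.

Eve


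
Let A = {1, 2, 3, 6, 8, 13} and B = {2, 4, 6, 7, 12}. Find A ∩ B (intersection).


A = {1, 2, 3, 6, 8, 13}
B = {2, 4, 6, 7, 12}
Operation: intersection
Elements in both: 2, 6

{2, 6}


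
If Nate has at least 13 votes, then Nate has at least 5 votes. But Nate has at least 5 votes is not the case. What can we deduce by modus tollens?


Modus tollens: P → Q, ¬Q ⊢ ¬P
P: Nate has at least 13 votes
Q: Nate has at least 5 votes
We have P → Q and Q is false.
By modus tollens, P must be false.

It is not the case that Nate has at least 13 votes


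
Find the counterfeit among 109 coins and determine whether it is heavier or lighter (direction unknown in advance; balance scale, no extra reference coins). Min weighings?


Let n = 109. 218 possibilities (n coins × lighter/heavier); each weighing has 3 outcomes.
Bound for k weighings: say the first weighing puts j coins on each pan. If it tips, the 2j weighed coins remain suspects (each with a known direction) and k-1 weighings give 3^(k-1) outcomes; 3^(k-1) is odd, so 2j ≤ 3^(k-1) - 1. If it balances, the n - 2j unweighed coins remain with direction unknown: 2(n - 2j) ≤ 3^(k-1) - 1 by the same parity argument. Adding, n ≤ (3^(k-1) - 1) + (3^(k-1) - 1)/2 = (3^k - 3)/2, and the classical three-group strategy achieves this (3 coins in 2 weighings, 12 in 3, 39 in 4, 120 in 5).
So we need the smallest k with (3^k - 3)/2 ≥ 109.
k = 4: (3^4 - 3)/2 = 39 < 109 ✗
k = 5: (3^5 - 3)/2 = 120 ≥ 109 ✓

5


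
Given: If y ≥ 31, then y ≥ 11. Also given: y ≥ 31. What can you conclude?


Modus ponens: P → Q, P ⊢ Q
P: y ≥ 31
Q: y ≥ 11
We have P → Q and P is true.
By modus ponens, Q must be true.

y ≥ 11


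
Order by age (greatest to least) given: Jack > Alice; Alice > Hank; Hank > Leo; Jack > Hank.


Constraints: Jack > Alice; Alice > Hank; Hank > Leo; Jack > Hank
Method: at each step, the next-highest is the one remaining person who never appears on the smaller side of a constraint between remaining people.
  Step 1: remaining {Hank, Alice, Jack, Leo}; on the smaller side: {Hank, Alice, Leo} → Jack is next (Jack > Alice; Jack > Hank).
  Step 2: remaining {Hank, Alice, Leo}; on the smaller side: {Hank, Leo} → Alice is next (Alice > Hank).
  Step 3: remaining {Hank, Leo}; on the smaller side: {Leo} → Hank is next (Hank > Leo).
  Step 4: only Leo remains → lowest.
Final ranking (highest to lowest):

Jack > Alice > Hank > Leo


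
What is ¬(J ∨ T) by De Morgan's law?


De Morgan's law: ¬(P ∨ Q) ≡ ¬P ∧ ¬Q
¬(J ∨ T) = ¬J ∧ ¬T

¬J ∧ ¬T


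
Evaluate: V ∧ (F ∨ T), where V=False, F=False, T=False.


V = False, F = False, T = False
Expression: V ∧ (F ∨ T)
Step 1: F ∨ T = False OR False = False
Step 2: V ∧ (False) = False AND False = False

False


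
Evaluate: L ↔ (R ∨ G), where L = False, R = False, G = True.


L = False, R = False, G = True
Step 1: R ∨ G = False OR True = True
Step 2: L ↔ (True): true when both sides have same truth value.
Result: False ↔ True = False

False


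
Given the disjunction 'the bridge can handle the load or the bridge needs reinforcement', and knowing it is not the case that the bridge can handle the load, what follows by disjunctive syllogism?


Disjunctive syllogism: P ∨ Q, ¬P ⊢ Q
Disjunction: the bridge can handle the load ∨ the bridge needs reinforcement
We know it is not the case that the bridge can handle the load.
By disjunctive syllogism, the other disjunct must be true.

The bridge needs reinforcement


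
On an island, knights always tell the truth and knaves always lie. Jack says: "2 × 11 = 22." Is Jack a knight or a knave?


Statement: "2 × 11 = 22."
Actual: 2 × 11 = 22
Claimed: 22
Statement is TRUE → Jack tells the truth → Knight

Knight


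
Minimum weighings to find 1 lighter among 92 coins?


Each weighing has 3 outcomes (left heavy / balance / right heavy), so k weighings distinguish at most 3^k cases; splitting into three near-equal groups achieves this.
Need 3^k ≥ 92: 3^4 = 81 < 92 ≤ 3^5 = 243
k = ⌈log₃(92)⌉ = 5

5


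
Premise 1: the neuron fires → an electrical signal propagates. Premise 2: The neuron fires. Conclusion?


Modus ponens: P → Q, P ⊢ Q
P: the neuron fires
Q: an electrical signal propagates
We have P → Q and P is true.
By modus ponens, Q must be true.

An electrical signal propagates


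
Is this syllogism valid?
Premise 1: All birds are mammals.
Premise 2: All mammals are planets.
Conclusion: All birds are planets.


Premise 1: All birds are mammals.
Premise 2: All mammals are planets.
Conclusion: All birds are planets.
Barbara syllogism (AAA-1): All A are B, All B are C → All A are C.
Middle term (mammals) distributed in premise 2.

Valid


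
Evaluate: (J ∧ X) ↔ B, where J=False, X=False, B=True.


J = False, X = False, B = True
Expression: (J ∧ X) ↔ B
Step 1: J ∧ X = False AND False = False
Step 2: (False) ↔ B = (False iff True) = False

False


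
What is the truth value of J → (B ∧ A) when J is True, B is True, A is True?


J = True, B = True, A = True
Step 1: B ∧ A = True AND True = True
Step 2: J → (True): false only when J=True and consequent=False.
Result: True

True


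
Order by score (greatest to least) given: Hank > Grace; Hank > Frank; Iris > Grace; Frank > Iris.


Constraints: Hank > Grace; Hank > Frank; Iris > Grace; Frank > Iris
Method: at each step, the next-highest is the one remaining person who never appears on the smaller side of a constraint between remaining people.
  Step 1: remaining {Iris, Hank, Grace, Frank}; on the smaller side: {Iris, Grace, Frank} → Hank is next (Hank > Grace; Hank > Frank).
  Step 2: remaining {Iris, Grace, Frank}; on the smaller side: {Iris, Grace} → Frank is next (Frank > Iris).
  Step 3: remaining {Iris, Grace}; on the smaller side: {Grace} → Iris is next (Iris > Grace).
  Step 4: only Grace remains → lowest.
Final ranking (highest to lowest):

Hank > Frank > Iris > Grace


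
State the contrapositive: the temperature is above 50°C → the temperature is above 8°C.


Original: If the temperature is above 50°C, then the temperature is above 8°C
Contrapositive: If ¬Q, then ¬P
Negate Q: not (the temperature is above 8°C)
Negate P: not (the temperature is above 50°C)

If not (the temperature is above 8°C), then not (the temperature is above 50°C).


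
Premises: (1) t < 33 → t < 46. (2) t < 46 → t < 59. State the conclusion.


Hypothetical syllogism: P → Q, Q → R ⊢ P → R
Premise 1: t < 33 → t < 46
Premise 2: t < 46 → t < 59
Chain the implications: the middle term (t < 46) links the two.
Conclusion: If t < 33, then t < 59.

If t < 33, then t < 59.


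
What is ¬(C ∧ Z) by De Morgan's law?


De Morgan's law: ¬(P ∧ Q) ≡ ¬P ∨ ¬Q
¬(C ∧ Z) = ¬C ∨ ¬Z

¬C ∨ ¬Z


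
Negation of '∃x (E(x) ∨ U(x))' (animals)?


Original: ∃x (E(x) ∨ U(x))
Rule: ¬∀→∃, ¬∃→∀, negate predicate.
Negation: ∀x (¬E(x) ∧ ¬U(x))

∀x (¬E(x) ∧ ¬U(x))


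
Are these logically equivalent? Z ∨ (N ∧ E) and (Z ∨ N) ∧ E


Expression 1: Z ∨ (N ∧ E)
Expression 2: (Z ∨ N) ∧ E
Truth table (Z N E | Expr1 Expr2):
  T T T |   T     T
  T T F |   T     F   ← differ
  T F T |   T     T
  T F F |   T     F   ← differ
  F T T |   T     T
  F T F |   F     F
  F F T |   F     F
  F F F |   F     F
Counterexample: Z=T, N=T, E=F gives Expr1 = T but Expr2 = F, so the expressions are NOT logically equivalent.

No


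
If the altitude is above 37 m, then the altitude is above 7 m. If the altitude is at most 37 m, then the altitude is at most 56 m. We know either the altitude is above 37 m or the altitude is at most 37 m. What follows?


Constructive dilemma: (P → Q) ∧ (R → S), P ∨ R ⊢ Q ∨ S
Premise 1: the altitude is above 37 m → the altitude is above 7 m
Premise 2: the altitude is at most 37 m → the altitude is at most 56 m
Premise 3: the altitude is above 37 m ∨ the altitude is at most 37 m
Case 1: Assuming the altitude is above 37 m, then by Premise 1, the altitude is above 7 m.
Case 2: Assuming the altitude is at most 37 m, then by Premise 2, the altitude is at most 56 m.
Since one of the altitude is above 37 m or the altitude is at most 37 m must hold, we get the altitude is above 7 m or the altitude is at most 56 m.

The altitude is above 7 m or the altitude is at most 56 m.
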